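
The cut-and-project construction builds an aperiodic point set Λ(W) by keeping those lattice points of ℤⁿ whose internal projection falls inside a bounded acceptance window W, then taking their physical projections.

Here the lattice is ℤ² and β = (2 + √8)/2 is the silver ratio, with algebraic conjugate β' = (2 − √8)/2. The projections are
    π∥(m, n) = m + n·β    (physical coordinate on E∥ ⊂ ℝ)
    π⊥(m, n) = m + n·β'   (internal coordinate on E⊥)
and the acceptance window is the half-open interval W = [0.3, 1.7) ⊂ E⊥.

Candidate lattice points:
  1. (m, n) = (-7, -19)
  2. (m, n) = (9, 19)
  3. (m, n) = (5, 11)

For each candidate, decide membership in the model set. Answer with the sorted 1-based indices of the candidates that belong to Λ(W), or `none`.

1, 2, 3

Compute β' = (2−√8)/2 = -0.41421, so π⊥(m,n) = m -0.41421·n.
candidate 1: (m,n)=(-7,-19) → π∥ = -7-19·β ≈ -52.87006, π⊥ = -7-19·β' ≈ 0.87006 ∈ [0.3, 1.7) ⇒ IN Λ
candidate 2: (m,n)=(9,19) → π∥ = 9+19·β ≈ 54.87006, π⊥ = 9+19·β' ≈ 1.12994 ∈ [0.3, 1.7) ⇒ IN Λ
candidate 3: (m,n)=(5,11) → π∥ = 5+11·β ≈ 31.55635, π⊥ = 5+11·β' ≈ 0.44365 ∈ [0.3, 1.7) ⇒ IN Λ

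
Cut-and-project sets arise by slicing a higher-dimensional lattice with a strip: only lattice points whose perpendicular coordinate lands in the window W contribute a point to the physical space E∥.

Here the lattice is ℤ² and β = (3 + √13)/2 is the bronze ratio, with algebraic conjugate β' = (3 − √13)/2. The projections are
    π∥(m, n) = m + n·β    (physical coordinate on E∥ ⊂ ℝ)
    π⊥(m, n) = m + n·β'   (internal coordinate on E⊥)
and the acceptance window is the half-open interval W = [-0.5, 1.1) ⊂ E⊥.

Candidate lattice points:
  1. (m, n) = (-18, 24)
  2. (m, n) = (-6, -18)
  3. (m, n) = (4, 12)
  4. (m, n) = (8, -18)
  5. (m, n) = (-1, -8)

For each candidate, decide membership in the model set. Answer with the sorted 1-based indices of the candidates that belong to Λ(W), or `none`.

3

Numerically β ≈ 3.302776 and β' = −1/β ≈ -0.302776.
candidate 1: (m,n)=(-18,24) → π∥ = -18+24·β ≈ 61.266615, π⊥ = -18+24·β' ≈ -25.266615 ∉ [-0.5, 1.1) ⇒ out
candidate 2: (m,n)=(-6,-18) → π∥ = -6-18·β ≈ -65.449961, π⊥ = -6-18·β' ≈ -0.550039 ∉ [-0.5, 1.1) ⇒ out
candidate 3: (m,n)=(4,12) → π∥ = 4+12·β ≈ 43.633308, π⊥ = 4+12·β' ≈ 0.366692 ∈ [-0.5, 1.1) ⇒ IN Λ
candidate 4: (m,n)=(8,-18) → π∥ = 8-18·β ≈ -51.449961, π⊥ = 8-18·β' ≈ 13.449961 ∉ [-0.5, 1.1) ⇒ out
candidate 5: (m,n)=(-1,-8) → π∥ = -1-8·β ≈ -27.422205, π⊥ = -1-8·β' ≈ 1.422205 ∉ [-0.5, 1.1) ⇒ out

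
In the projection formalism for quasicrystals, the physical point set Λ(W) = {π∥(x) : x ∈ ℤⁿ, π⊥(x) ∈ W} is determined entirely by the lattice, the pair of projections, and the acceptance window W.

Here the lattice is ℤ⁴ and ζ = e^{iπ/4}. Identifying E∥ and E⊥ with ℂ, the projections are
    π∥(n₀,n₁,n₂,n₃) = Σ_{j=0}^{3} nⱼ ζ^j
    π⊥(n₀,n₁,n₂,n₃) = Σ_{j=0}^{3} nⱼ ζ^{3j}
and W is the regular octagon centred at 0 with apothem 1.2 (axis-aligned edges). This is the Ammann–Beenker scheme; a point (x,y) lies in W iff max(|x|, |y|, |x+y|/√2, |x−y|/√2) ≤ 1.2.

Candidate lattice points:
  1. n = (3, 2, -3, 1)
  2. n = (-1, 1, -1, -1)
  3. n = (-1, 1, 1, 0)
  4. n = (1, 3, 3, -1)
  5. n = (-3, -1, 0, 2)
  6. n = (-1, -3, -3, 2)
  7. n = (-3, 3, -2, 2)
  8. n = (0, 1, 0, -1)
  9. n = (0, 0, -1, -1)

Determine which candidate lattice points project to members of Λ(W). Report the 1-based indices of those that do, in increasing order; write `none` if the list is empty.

5, 9

Internal map: ζ^{3j} for j=0..3 gives (1,0), (−√2/2,√2/2), (0,−1), (√2/2,√2/2).
candidate 1: n = (3, 2, -3, 1) → π⊥ ≈ (+2.292893, +5.121320); max(|x|,|y|,|x±y|/√2) = 5.242641 > 1.2 ⇒ ∉ W
candidate 2: n = (-1, 1, -1, -1) → π⊥ ≈ (-2.414214, +1.000000); max(|x|,|y|,|x±y|/√2) = 2.414214 > 1.2 ⇒ ∉ W
candidate 3: n = (-1, 1, 1, 0) → π⊥ ≈ (-1.707107, -0.292893); max(|x|,|y|,|x±y|/√2) = 1.707107 > 1.2 ⇒ ∉ W
candidate 4: n = (1, 3, 3, -1) → π⊥ ≈ (-1.828427, -1.585786); max(|x|,|y|,|x±y|/√2) = 2.414214 > 1.2 ⇒ ∉ W
candidate 5: n = (-3, -1, 0, 2) → π⊥ ≈ (-0.878680, +0.707107); max(|x|,|y|,|x±y|/√2) = 1.121320 ≤ 1.2 ⇒ ∈ W
candidate 6: n = (-1, -3, -3, 2) → π⊥ ≈ (+2.535534, +2.292893); max(|x|,|y|,|x±y|/√2) = 3.414214 > 1.2 ⇒ ∉ W
candidate 7: n = (-3, 3, -2, 2) → π⊥ ≈ (-3.707107, +5.535534); max(|x|,|y|,|x±y|/√2) = 6.535534 > 1.2 ⇒ ∉ W
candidate 8: n = (0, 1, 0, -1) → π⊥ ≈ (-1.414214, +0.000000); max(|x|,|y|,|x±y|/√2) = 1.414214 > 1.2 ⇒ ∉ W
candidate 9: n = (0, 0, -1, -1) → π⊥ ≈ (-0.707107, +0.292893); max(|x|,|y|,|x±y|/√2) = 0.707107 ≤ 1.2 ⇒ ∈ W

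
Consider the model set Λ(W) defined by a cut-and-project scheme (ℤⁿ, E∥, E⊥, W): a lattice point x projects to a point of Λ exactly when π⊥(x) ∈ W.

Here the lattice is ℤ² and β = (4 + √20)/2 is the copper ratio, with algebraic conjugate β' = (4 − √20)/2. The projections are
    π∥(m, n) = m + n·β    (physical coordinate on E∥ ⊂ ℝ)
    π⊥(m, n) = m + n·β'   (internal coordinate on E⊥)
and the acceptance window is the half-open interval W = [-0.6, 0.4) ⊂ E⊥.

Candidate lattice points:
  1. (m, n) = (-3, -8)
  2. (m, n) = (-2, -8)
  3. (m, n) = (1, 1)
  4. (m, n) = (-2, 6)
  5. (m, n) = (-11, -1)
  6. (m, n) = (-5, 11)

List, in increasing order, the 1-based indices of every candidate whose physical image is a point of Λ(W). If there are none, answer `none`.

β' = (4−√20)/2 ≈ -0.23607.
[1] lift (-3,-8): star map gives -1.11146; window check -0.6 ≤ -1.11146 < 0.4 is false → out
[2] lift (-2,-8): star map gives -0.11146; window check -0.6 ≤ -0.11146 < 0.4 is true → IN Λ
[3] lift (1,1): star map gives 0.76393; window check -0.6 ≤ 0.76393 < 0.4 is false → out
[4] lift (-2,6): star map gives -3.41641; window check -0.6 ≤ -3.41641 < 0.4 is false → out
[5] lift (-11,-1): star map gives -10.76393; window check -0.6 ≤ -10.76393 < 0.4 is false → out
[6] lift (-5,11): star map gives -7.59675; window check -0.6 ≤ -7.59675 < 0.4 is false → out

2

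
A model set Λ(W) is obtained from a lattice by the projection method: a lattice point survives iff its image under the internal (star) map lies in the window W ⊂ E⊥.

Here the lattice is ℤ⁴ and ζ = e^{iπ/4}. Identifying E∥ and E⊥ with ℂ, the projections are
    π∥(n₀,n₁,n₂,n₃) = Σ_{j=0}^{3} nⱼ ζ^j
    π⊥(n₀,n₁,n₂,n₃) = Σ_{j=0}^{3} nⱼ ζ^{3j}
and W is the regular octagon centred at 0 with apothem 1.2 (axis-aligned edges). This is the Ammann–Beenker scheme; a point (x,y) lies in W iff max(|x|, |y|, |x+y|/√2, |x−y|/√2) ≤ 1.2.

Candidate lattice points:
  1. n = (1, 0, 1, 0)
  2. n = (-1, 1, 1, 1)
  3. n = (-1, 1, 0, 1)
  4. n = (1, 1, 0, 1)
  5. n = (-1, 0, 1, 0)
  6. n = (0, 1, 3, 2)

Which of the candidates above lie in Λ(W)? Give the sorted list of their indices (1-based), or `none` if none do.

Internal map: ζ^{3j} for j=0..3 gives (1,0), (−√2/2,√2/2), (0,−1), (√2/2,√2/2).
candidate 1: n = (1, 0, 1, 0) → π⊥ ≈ (+1.00000, -1.00000); max(|x|,|y|,|x±y|/√2) = 1.41421 > 1.2 ⇒ ∉ W
candidate 2: n = (-1, 1, 1, 1) → π⊥ ≈ (-1.00000, +0.41421); max(|x|,|y|,|x±y|/√2) = 1.00000 ≤ 1.2 ⇒ ∈ W
candidate 3: n = (-1, 1, 0, 1) → π⊥ ≈ (-1.00000, +1.41421); max(|x|,|y|,|x±y|/√2) = 1.70711 > 1.2 ⇒ ∉ W
candidate 4: n = (1, 1, 0, 1) → π⊥ ≈ (+1.00000, +1.41421); max(|x|,|y|,|x±y|/√2) = 1.70711 > 1.2 ⇒ ∉ W
candidate 5: n = (-1, 0, 1, 0) → π⊥ ≈ (-1.00000, -1.00000); max(|x|,|y|,|x±y|/√2) = 1.41421 > 1.2 ⇒ ∉ W
candidate 6: n = (0, 1, 3, 2) → π⊥ ≈ (+0.70711, -0.87868); max(|x|,|y|,|x±y|/√2) = 1.12132 ≤ 1.2 ⇒ ∈ W

2, 6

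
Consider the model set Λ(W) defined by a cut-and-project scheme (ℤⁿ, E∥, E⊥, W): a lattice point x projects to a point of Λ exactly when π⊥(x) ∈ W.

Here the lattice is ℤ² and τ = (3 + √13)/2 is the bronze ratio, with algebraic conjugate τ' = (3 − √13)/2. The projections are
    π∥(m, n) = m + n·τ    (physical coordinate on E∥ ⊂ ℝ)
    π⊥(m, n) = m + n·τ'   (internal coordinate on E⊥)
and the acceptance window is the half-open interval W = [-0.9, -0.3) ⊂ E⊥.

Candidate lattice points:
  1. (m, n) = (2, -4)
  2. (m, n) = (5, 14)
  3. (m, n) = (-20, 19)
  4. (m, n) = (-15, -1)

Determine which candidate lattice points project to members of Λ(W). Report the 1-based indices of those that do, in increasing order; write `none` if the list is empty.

none

Compute τ' = (3−√13)/2 = -0.302776, so π⊥(m,n) = m -0.302776·n.
candidate 1: (m,n)=(2,-4) → π∥ = 2-4·τ ≈ -11.211103, π⊥ = 2-4·τ' ≈ 3.211103 ∉ [-0.9, -0.3) ⇒ out
candidate 2: (m,n)=(5,14) → π∥ = 5+14·τ ≈ 51.238859, π⊥ = 5+14·τ' ≈ 0.761141 ∉ [-0.9, -0.3) ⇒ out
candidate 3: (m,n)=(-20,19) → π∥ = -20+19·τ ≈ 42.752737, π⊥ = -20+19·τ' ≈ -25.752737 ∉ [-0.9, -0.3) ⇒ out
candidate 4: (m,n)=(-15,-1) → π∥ = -15-1·τ ≈ -18.302776, π⊥ = -15-1·τ' ≈ -14.697224 ∉ [-0.9, -0.3) ⇒ out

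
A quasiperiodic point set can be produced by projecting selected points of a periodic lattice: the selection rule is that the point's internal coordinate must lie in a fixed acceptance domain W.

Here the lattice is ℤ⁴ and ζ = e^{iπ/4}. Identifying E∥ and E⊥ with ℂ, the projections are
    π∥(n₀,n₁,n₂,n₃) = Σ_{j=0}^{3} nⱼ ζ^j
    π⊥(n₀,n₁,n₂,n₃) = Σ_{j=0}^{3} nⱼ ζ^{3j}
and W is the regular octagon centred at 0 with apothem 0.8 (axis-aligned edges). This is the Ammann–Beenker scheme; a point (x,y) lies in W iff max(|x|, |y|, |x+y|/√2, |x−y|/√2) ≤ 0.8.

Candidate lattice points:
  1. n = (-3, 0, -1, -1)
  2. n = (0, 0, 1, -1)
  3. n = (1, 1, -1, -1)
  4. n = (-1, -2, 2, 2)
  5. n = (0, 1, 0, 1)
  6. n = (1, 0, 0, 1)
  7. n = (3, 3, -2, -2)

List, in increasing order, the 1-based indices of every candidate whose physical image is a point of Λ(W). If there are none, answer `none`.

none

Internal map: ζ^{3j} for j=0..3 gives (1,0), (−√2/2,√2/2), (0,−1), (√2/2,√2/2).
candidate 1: n = (-3, 0, -1, -1) → π⊥ ≈ (-3.70711, +0.29289); max(|x|,|y|,|x±y|/√2) = 3.70711 > 0.8 ⇒ ∉ W
candidate 2: n = (0, 0, 1, -1) → π⊥ ≈ (-0.70711, -1.70711); max(|x|,|y|,|x±y|/√2) = 1.70711 > 0.8 ⇒ ∉ W
candidate 3: n = (1, 1, -1, -1) → π⊥ ≈ (-0.41421, +1.00000); max(|x|,|y|,|x±y|/√2) = 1.00000 > 0.8 ⇒ ∉ W
candidate 4: n = (-1, -2, 2, 2) → π⊥ ≈ (+1.82843, -2.00000); max(|x|,|y|,|x±y|/√2) = 2.70711 > 0.8 ⇒ ∉ W
candidate 5: n = (0, 1, 0, 1) → π⊥ ≈ (+0.00000, +1.41421); max(|x|,|y|,|x±y|/√2) = 1.41421 > 0.8 ⇒ ∉ W
candidate 6: n = (1, 0, 0, 1) → π⊥ ≈ (+1.70711, +0.70711); max(|x|,|y|,|x±y|/√2) = 1.70711 > 0.8 ⇒ ∉ W
candidate 7: n = (3, 3, -2, -2) → π⊥ ≈ (-0.53553, +2.70711); max(|x|,|y|,|x±y|/√2) = 2.70711 > 0.8 ⇒ ∉ W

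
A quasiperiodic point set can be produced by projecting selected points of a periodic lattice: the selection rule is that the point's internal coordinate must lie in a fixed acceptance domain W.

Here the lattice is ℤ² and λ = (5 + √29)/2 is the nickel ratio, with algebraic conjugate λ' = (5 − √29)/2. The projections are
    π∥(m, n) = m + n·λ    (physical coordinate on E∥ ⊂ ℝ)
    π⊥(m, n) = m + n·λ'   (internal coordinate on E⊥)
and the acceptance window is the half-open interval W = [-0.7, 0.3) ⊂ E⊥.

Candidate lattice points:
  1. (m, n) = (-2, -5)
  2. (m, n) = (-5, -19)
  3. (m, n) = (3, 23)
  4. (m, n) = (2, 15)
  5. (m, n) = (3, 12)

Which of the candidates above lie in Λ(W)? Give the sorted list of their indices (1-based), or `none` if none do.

none

λ' = (5−√29)/2 ≈ -0.192582.
#1 (-2,-5): internal coord -2 + (-5)·λ' = -1.037088; -1.037088 ∉ [-0.7, 0.3) → out
#2 (-5,-19): internal coord -5 + (-19)·λ' = -1.340934; -1.340934 ∉ [-0.7, 0.3) → out
#3 (3,23): internal coord 3 + (23)·λ' = -1.429395; -1.429395 ∉ [-0.7, 0.3) → out
#4 (2,15): internal coord 2 + (15)·λ' = -0.888736; -0.888736 ∉ [-0.7, 0.3) → out
#5 (3,12): internal coord 3 + (12)·λ' = +0.689011; +0.689011 ∉ [-0.7, 0.3) → out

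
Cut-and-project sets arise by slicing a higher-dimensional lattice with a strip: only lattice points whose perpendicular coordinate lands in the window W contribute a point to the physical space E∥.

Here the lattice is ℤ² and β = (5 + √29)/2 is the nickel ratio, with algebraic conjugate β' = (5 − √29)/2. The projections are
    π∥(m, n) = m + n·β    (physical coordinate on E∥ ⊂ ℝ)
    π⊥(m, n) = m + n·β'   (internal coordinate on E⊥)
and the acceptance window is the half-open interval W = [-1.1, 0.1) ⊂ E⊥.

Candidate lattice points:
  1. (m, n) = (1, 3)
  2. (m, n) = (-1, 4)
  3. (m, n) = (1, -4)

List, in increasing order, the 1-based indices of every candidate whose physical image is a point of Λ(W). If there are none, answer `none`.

Compute β' = (5−√29)/2 = -0.1926, so π⊥(m,n) = m -0.1926·n.
#1 (1,3): internal coord 1 + (3)·β' = +0.4223; +0.4223 ∉ [-1.1, 0.1) → out
#2 (-1,4): internal coord -1 + (4)·β' = -1.7703; -1.7703 ∉ [-1.1, 0.1) → out
#3 (1,-4): internal coord 1 + (-4)·β' = +1.7703; +1.7703 ∉ [-1.1, 0.1) → out

none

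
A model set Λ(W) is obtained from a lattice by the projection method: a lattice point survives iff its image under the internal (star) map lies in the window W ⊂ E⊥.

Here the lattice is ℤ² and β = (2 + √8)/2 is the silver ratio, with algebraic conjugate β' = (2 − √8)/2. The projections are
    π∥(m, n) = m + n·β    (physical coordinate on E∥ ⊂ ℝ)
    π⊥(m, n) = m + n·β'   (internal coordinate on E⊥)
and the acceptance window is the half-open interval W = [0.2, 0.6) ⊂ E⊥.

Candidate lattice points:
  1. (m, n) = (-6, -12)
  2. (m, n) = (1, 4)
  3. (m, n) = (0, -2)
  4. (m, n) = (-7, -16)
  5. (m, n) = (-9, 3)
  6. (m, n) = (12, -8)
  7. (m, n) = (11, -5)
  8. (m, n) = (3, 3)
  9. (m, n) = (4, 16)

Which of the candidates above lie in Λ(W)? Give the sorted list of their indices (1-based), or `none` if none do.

Numerically β ≈ 2.4142 and β' = −1/β ≈ -0.4142.
[1] lift (-6,-12): star map gives -1.0294; window check 0.2 ≤ -1.0294 < 0.6 is false → out
[2] lift (1,4): star map gives -0.6569; window check 0.2 ≤ -0.6569 < 0.6 is false → out
[3] lift (0,-2): star map gives 0.8284; window check 0.2 ≤ 0.8284 < 0.6 is false → out
[4] lift (-7,-16): star map gives -0.3726; window check 0.2 ≤ -0.3726 < 0.6 is false → out
[5] lift (-9,3): star map gives -10.2426; window check 0.2 ≤ -10.2426 < 0.6 is false → out
[6] lift (12,-8): star map gives 15.3137; window check 0.2 ≤ 15.3137 < 0.6 is false → out
[7] lift (11,-5): star map gives 13.0711; window check 0.2 ≤ 13.0711 < 0.6 is false → out
[8] lift (3,3): star map gives 1.7574; window check 0.2 ≤ 1.7574 < 0.6 is false → out
[9] lift (4,16): star map gives -2.6274; window check 0.2 ≤ -2.6274 < 0.6 is false → out

none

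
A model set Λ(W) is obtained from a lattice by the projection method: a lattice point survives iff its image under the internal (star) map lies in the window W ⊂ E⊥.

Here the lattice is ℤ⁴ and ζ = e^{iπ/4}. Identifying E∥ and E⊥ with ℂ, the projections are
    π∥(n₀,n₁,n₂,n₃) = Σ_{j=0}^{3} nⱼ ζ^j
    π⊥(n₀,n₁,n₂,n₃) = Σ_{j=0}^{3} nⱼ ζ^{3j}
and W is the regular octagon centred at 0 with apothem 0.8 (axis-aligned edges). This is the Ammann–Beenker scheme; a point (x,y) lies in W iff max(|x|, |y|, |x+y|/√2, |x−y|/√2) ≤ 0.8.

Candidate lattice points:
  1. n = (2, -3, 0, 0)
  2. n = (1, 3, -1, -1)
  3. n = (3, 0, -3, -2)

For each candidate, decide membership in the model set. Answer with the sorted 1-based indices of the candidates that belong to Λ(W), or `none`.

With ζ = e^{iπ/4} the internal vectors are ζ^0,ζ^3,ζ^6,ζ^9.
#1 (2, -3, 0, 0): internal (4.1213, -2.1213); octagon support 4.4142 vs apothem 0.8 → ∉ W
#2 (1, 3, -1, -1): internal (-1.8284, 2.4142); octagon support 3.0000 vs apothem 0.8 → ∉ W
#3 (3, 0, -3, -2): internal (1.5858, 1.5858); octagon support 2.2426 vs apothem 0.8 → ∉ W

none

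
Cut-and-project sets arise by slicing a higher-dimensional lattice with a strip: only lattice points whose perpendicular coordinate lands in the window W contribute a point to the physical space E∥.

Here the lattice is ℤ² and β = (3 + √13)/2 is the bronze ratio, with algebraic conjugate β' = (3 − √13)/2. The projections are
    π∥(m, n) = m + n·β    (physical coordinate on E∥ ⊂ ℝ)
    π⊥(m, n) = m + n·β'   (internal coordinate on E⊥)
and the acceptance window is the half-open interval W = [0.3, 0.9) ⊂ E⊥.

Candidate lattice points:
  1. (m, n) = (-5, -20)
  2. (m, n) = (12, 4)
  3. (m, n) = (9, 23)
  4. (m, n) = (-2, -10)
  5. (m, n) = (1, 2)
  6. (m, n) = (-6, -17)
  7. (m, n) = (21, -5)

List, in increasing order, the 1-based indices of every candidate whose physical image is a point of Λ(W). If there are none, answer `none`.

β' = (3−√13)/2 ≈ -0.3028.
candidate 1: (m,n)=(-5,-20) → π∥ = -5-20·β ≈ -71.0555, π⊥ = -5-20·β' ≈ 1.0555 ∉ [0.3, 0.9) ⇒ out
candidate 2: (m,n)=(12,4) → π∥ = 12+4·β ≈ 25.2111, π⊥ = 12+4·β' ≈ 10.7889 ∉ [0.3, 0.9) ⇒ out
candidate 3: (m,n)=(9,23) → π∥ = 9+23·β ≈ 84.9638, π⊥ = 9+23·β' ≈ 2.0362 ∉ [0.3, 0.9) ⇒ out
candidate 4: (m,n)=(-2,-10) → π∥ = -2-10·β ≈ -35.0278, π⊥ = -2-10·β' ≈ 1.0278 ∉ [0.3, 0.9) ⇒ out
candidate 5: (m,n)=(1,2) → π∥ = 1+2·β ≈ 7.6056, π⊥ = 1+2·β' ≈ 0.3944 ∈ [0.3, 0.9) ⇒ IN Λ
candidate 6: (m,n)=(-6,-17) → π∥ = -6-17·β ≈ -62.1472, π⊥ = -6-17·β' ≈ -0.8528 ∉ [0.3, 0.9) ⇒ out
candidate 7: (m,n)=(21,-5) → π∥ = 21-5·β ≈ 4.4861, π⊥ = 21-5·β' ≈ 22.5139 ∉ [0.3, 0.9) ⇒ out

5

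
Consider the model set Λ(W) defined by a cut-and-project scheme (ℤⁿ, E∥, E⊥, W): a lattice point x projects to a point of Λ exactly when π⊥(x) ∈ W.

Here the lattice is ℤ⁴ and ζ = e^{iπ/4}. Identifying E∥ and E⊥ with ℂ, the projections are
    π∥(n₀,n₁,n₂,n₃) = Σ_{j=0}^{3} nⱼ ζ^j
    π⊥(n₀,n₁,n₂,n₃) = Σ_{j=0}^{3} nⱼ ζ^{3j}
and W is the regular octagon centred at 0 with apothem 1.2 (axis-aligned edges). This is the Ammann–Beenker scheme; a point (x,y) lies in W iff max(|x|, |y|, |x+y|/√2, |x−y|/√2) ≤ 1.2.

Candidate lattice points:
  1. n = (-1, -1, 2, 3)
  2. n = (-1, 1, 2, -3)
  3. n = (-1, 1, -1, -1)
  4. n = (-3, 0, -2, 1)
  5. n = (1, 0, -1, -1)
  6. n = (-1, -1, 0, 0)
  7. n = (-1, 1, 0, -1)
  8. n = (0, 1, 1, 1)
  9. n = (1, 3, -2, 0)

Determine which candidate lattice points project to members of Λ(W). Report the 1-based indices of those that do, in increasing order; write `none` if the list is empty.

Internal map: ζ^{3j} for j=0..3 gives (1,0), (−√2/2,√2/2), (0,−1), (√2/2,√2/2).
#1 (-1, -1, 2, 3): internal (1.8284, -0.5858); octagon support 1.8284 vs apothem 1.2 → ∉ W
#2 (-1, 1, 2, -3): internal (-3.8284, -3.4142); octagon support 5.1213 vs apothem 1.2 → ∉ W
#3 (-1, 1, -1, -1): internal (-2.4142, 1.0000); octagon support 2.4142 vs apothem 1.2 → ∉ W
#4 (-3, 0, -2, 1): internal (-2.2929, 2.7071); octagon support 3.5355 vs apothem 1.2 → ∉ W
#5 (1, 0, -1, -1): internal (0.2929, 0.2929); octagon support 0.4142 vs apothem 1.2 → ∈ W
#6 (-1, -1, 0, 0): internal (-0.2929, -0.7071); octagon support 0.7071 vs apothem 1.2 → ∈ W
#7 (-1, 1, 0, -1): internal (-2.4142, 0.0000); octagon support 2.4142 vs apothem 1.2 → ∉ W
#8 (0, 1, 1, 1): internal (0.0000, 0.4142); octagon support 0.4142 vs apothem 1.2 → ∈ W
#9 (1, 3, -2, 0): internal (-1.1213, 4.1213); octagon support 4.1213 vs apothem 1.2 → ∉ W

5, 6, 8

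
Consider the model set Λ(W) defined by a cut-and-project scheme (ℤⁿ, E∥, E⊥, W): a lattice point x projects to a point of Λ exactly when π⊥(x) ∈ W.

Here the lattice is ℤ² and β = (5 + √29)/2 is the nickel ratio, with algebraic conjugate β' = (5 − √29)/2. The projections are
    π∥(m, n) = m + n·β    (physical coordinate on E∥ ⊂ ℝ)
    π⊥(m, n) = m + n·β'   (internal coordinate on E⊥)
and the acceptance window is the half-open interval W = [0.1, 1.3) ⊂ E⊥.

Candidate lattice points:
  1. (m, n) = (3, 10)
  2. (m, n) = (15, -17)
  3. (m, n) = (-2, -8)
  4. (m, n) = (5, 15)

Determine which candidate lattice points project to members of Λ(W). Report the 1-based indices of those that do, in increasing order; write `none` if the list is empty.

Compute β' = (5−√29)/2 = -0.19258, so π⊥(m,n) = m -0.19258·n.
[1] lift (3,10): star map gives 1.07418; window check 0.1 ≤ 1.07418 < 1.3 is true → IN Λ
[2] lift (15,-17): star map gives 18.27390; window check 0.1 ≤ 18.27390 < 1.3 is false → out
[3] lift (-2,-8): star map gives -0.45934; window check 0.1 ≤ -0.45934 < 1.3 is false → out
[4] lift (5,15): star map gives 2.11126; window check 0.1 ≤ 2.11126 < 1.3 is false → out

1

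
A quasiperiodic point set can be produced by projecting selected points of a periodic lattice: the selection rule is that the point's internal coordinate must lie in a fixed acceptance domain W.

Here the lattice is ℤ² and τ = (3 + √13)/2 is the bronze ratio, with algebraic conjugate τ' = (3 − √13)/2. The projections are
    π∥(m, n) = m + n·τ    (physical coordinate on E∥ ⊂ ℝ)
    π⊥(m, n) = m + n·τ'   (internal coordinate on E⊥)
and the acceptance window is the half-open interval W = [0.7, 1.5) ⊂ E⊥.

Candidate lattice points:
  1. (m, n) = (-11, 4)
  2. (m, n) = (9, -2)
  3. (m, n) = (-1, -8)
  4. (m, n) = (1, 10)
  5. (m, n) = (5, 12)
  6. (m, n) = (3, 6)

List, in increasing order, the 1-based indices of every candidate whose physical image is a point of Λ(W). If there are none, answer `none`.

τ' = (3−√13)/2 ≈ -0.30278.
[1] lift (-11,4): star map gives -12.21110; window check 0.7 ≤ -12.21110 < 1.5 is false → out
[2] lift (9,-2): star map gives 9.60555; window check 0.7 ≤ 9.60555 < 1.5 is false → out
[3] lift (-1,-8): star map gives 1.42221; window check 0.7 ≤ 1.42221 < 1.5 is true → IN Λ
[4] lift (1,10): star map gives -2.02776; window check 0.7 ≤ -2.02776 < 1.5 is false → out
[5] lift (5,12): star map gives 1.36669; window check 0.7 ≤ 1.36669 < 1.5 is true → IN Λ
[6] lift (3,6): star map gives 1.18335; window check 0.7 ≤ 1.18335 < 1.5 is true → IN Λ

3, 5, 6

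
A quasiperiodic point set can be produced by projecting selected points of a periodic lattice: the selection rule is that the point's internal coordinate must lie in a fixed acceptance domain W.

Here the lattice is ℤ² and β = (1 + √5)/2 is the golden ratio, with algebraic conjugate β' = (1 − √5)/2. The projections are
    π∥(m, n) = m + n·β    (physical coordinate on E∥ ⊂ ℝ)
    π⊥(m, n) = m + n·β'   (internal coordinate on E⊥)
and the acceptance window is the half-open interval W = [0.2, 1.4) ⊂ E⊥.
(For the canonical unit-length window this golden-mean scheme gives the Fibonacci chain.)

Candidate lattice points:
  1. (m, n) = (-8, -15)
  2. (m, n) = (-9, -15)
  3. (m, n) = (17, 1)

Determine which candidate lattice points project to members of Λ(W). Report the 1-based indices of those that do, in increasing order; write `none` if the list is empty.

1, 2

Compute β' = (1−√5)/2 = -0.618034, so π⊥(m,n) = m -0.618034·n.
candidate 1: (m,n)=(-8,-15) → π∥ = -8-15·β ≈ -32.270510, π⊥ = -8-15·β' ≈ 1.270510 ∈ [0.2, 1.4) ⇒ IN Λ
candidate 2: (m,n)=(-9,-15) → π∥ = -9-15·β ≈ -33.270510, π⊥ = -9-15·β' ≈ 0.270510 ∈ [0.2, 1.4) ⇒ IN Λ
candidate 3: (m,n)=(17,1) → π∥ = 17+1·β ≈ 18.618034, π⊥ = 17+1·β' ≈ 16.381966 ∉ [0.2, 1.4) ⇒ out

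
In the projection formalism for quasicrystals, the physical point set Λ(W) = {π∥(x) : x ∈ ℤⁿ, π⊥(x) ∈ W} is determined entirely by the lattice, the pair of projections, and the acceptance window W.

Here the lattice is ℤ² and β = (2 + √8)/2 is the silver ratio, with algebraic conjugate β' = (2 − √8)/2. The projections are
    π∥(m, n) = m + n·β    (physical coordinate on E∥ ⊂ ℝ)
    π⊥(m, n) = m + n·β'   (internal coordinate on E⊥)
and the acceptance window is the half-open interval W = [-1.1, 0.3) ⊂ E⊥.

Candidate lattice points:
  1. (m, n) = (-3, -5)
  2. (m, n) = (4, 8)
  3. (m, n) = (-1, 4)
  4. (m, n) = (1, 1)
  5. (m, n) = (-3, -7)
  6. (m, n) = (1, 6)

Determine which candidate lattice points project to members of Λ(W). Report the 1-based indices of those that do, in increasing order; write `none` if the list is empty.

1, 5

β' = (2−√8)/2 ≈ -0.4142.
candidate 1: (m,n)=(-3,-5) → π∥ = -3-5·β ≈ -15.0711, π⊥ = -3-5·β' ≈ -0.9289 ∈ [-1.1, 0.3) ⇒ IN Λ
candidate 2: (m,n)=(4,8) → π∥ = 4+8·β ≈ 23.3137, π⊥ = 4+8·β' ≈ 0.6863 ∉ [-1.1, 0.3) ⇒ out
candidate 3: (m,n)=(-1,4) → π∥ = -1+4·β ≈ 8.6569, π⊥ = -1+4·β' ≈ -2.6569 ∉ [-1.1, 0.3) ⇒ out
candidate 4: (m,n)=(1,1) → π∥ = 1+1·β ≈ 3.4142, π⊥ = 1+1·β' ≈ 0.5858 ∉ [-1.1, 0.3) ⇒ out
candidate 5: (m,n)=(-3,-7) → π∥ = -3-7·β ≈ -19.8995, π⊥ = -3-7·β' ≈ -0.1005 ∈ [-1.1, 0.3) ⇒ IN Λ
candidate 6: (m,n)=(1,6) → π∥ = 1+6·β ≈ 15.4853, π⊥ = 1+6·β' ≈ -1.4853 ∉ [-1.1, 0.3) ⇒ out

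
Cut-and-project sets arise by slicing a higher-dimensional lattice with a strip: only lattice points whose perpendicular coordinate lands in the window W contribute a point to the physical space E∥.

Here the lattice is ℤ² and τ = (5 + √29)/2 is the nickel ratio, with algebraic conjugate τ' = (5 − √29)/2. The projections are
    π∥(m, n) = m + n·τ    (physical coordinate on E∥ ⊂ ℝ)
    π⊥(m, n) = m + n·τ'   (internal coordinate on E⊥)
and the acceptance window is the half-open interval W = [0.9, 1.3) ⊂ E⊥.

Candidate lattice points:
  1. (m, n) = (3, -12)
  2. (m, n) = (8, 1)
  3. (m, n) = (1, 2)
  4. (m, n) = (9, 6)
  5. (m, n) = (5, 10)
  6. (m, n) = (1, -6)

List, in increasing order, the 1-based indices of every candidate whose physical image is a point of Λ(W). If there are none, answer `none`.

none

Compute τ' = (5−√29)/2 = -0.1926, so π⊥(m,n) = m -0.1926·n.
candidate 1: (m,n)=(3,-12) → π∥ = 3-12·τ ≈ -59.3110, π⊥ = 3-12·τ' ≈ 5.3110 ∉ [0.9, 1.3) ⇒ out
candidate 2: (m,n)=(8,1) → π∥ = 8+1·τ ≈ 13.1926, π⊥ = 8+1·τ' ≈ 7.8074 ∉ [0.9, 1.3) ⇒ out
candidate 3: (m,n)=(1,2) → π∥ = 1+2·τ ≈ 11.3852, π⊥ = 1+2·τ' ≈ 0.6148 ∉ [0.9, 1.3) ⇒ out
candidate 4: (m,n)=(9,6) → π∥ = 9+6·τ ≈ 40.1555, π⊥ = 9+6·τ' ≈ 7.8445 ∉ [0.9, 1.3) ⇒ out
candidate 5: (m,n)=(5,10) → π∥ = 5+10·τ ≈ 56.9258, π⊥ = 5+10·τ' ≈ 3.0742 ∉ [0.9, 1.3) ⇒ out
candidate 6: (m,n)=(1,-6) → π∥ = 1-6·τ ≈ -30.1555, π⊥ = 1-6·τ' ≈ 2.1555 ∉ [0.9, 1.3) ⇒ out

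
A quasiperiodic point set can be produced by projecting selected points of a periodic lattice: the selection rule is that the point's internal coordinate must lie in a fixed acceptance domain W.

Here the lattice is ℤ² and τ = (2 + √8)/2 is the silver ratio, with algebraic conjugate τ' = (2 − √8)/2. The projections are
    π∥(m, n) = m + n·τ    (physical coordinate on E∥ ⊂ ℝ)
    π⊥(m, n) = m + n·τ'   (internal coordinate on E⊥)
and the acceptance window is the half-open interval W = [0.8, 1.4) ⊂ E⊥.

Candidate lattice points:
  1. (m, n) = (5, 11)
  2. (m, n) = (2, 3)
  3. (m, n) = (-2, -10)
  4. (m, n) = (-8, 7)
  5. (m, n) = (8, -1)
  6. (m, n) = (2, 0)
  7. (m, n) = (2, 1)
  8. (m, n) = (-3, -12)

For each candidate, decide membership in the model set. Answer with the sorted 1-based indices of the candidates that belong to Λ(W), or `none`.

Compute τ' = (2−√8)/2 = -0.41421, so π⊥(m,n) = m -0.41421·n.
#1 (5,11): internal coord 5 + (11)·τ' = +0.44365; +0.44365 ∉ [0.8, 1.4) → out
#2 (2,3): internal coord 2 + (3)·τ' = +0.75736; +0.75736 ∉ [0.8, 1.4) → out
#3 (-2,-10): internal coord -2 + (-10)·τ' = +2.14214; +2.14214 ∉ [0.8, 1.4) → out
#4 (-8,7): internal coord -8 + (7)·τ' = -10.89949; -10.89949 ∉ [0.8, 1.4) → out
#5 (8,-1): internal coord 8 + (-1)·τ' = +8.41421; +8.41421 ∉ [0.8, 1.4) → out
#6 (2,0): internal coord 2 + (0)·τ' = +2.00000; +2.00000 ∉ [0.8, 1.4) → out
#7 (2,1): internal coord 2 + (1)·τ' = +1.58579; +1.58579 ∉ [0.8, 1.4) → out
#8 (-3,-12): internal coord -3 + (-12)·τ' = +1.97056; +1.97056 ∉ [0.8, 1.4) → out

none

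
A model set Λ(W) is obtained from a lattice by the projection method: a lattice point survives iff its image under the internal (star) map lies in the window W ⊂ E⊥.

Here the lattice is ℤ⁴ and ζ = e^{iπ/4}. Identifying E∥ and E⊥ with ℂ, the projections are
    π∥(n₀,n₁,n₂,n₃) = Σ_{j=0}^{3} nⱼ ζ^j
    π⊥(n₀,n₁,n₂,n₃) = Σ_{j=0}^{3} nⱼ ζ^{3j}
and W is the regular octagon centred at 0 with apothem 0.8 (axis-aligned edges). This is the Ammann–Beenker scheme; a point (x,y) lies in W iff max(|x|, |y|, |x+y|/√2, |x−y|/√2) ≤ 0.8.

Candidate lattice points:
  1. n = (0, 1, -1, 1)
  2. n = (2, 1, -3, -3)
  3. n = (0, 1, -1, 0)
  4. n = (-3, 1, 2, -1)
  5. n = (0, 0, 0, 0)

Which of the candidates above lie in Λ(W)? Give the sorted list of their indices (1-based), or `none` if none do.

Internal map: ζ^{3j} for j=0..3 gives (1,0), (−√2/2,√2/2), (0,−1), (√2/2,√2/2).
#1 (0, 1, -1, 1): internal (0.0000, 2.4142); octagon support 2.4142 vs apothem 0.8 → ∉ W
#2 (2, 1, -3, -3): internal (-0.8284, 1.5858); octagon support 1.7071 vs apothem 0.8 → ∉ W
#3 (0, 1, -1, 0): internal (-0.7071, 1.7071); octagon support 1.7071 vs apothem 0.8 → ∉ W
#4 (-3, 1, 2, -1): internal (-4.4142, -2.0000); octagon support 4.5355 vs apothem 0.8 → ∉ W
#5 (0, 0, 0, 0): internal (0.0000, 0.0000); octagon support 0.0000 vs apothem 0.8 → ∈ W

5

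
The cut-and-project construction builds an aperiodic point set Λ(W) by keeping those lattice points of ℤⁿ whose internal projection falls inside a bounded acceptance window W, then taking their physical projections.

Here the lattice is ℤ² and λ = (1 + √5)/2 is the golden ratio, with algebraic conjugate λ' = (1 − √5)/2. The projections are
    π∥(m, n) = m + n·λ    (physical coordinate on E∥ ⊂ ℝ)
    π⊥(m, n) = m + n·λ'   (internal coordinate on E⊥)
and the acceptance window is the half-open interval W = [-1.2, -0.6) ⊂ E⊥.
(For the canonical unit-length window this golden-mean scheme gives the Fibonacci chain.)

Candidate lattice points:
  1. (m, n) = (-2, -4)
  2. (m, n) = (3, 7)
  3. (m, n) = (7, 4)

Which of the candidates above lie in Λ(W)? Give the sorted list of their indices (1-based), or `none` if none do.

Numerically λ ≈ 1.618034 and λ' = −1/λ ≈ -0.618034.
candidate 1: (m,n)=(-2,-4) → π∥ = -2-4·λ ≈ -8.472136, π⊥ = -2-4·λ' ≈ 0.472136 ∉ [-1.2, -0.6) ⇒ out
candidate 2: (m,n)=(3,7) → π∥ = 3+7·λ ≈ 14.326238, π⊥ = 3+7·λ' ≈ -1.326238 ∉ [-1.2, -0.6) ⇒ out
candidate 3: (m,n)=(7,4) → π∥ = 7+4·λ ≈ 13.472136, π⊥ = 7+4·λ' ≈ 4.527864 ∉ [-1.2, -0.6) ⇒ out

none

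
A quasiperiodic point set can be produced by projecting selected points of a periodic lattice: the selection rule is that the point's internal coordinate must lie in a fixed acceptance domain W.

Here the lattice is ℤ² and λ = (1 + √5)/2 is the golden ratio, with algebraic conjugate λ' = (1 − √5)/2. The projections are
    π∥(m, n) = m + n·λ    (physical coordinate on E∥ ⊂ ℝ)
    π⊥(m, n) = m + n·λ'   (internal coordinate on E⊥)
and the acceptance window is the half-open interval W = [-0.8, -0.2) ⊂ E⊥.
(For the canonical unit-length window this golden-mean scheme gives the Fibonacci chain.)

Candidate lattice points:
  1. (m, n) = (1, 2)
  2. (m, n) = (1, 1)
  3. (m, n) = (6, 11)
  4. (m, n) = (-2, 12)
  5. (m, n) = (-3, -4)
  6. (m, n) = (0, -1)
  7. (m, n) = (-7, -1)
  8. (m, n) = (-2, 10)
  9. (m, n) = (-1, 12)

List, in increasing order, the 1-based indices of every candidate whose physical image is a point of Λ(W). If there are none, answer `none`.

1, 3, 5

Compute λ' = (1−√5)/2 = -0.6180, so π⊥(m,n) = m -0.6180·n.
candidate 1: (m,n)=(1,2) → π∥ = 1+2·λ ≈ 4.2361, π⊥ = 1+2·λ' ≈ -0.2361 ∈ [-0.8, -0.2) ⇒ IN Λ
candidate 2: (m,n)=(1,1) → π∥ = 1+1·λ ≈ 2.6180, π⊥ = 1+1·λ' ≈ 0.3820 ∉ [-0.8, -0.2) ⇒ out
candidate 3: (m,n)=(6,11) → π∥ = 6+11·λ ≈ 23.7984, π⊥ = 6+11·λ' ≈ -0.7984 ∈ [-0.8, -0.2) ⇒ IN Λ
candidate 4: (m,n)=(-2,12) → π∥ = -2+12·λ ≈ 17.4164, π⊥ = -2+12·λ' ≈ -9.4164 ∉ [-0.8, -0.2) ⇒ out
candidate 5: (m,n)=(-3,-4) → π∥ = -3-4·λ ≈ -9.4721, π⊥ = -3-4·λ' ≈ -0.5279 ∈ [-0.8, -0.2) ⇒ IN Λ
candidate 6: (m,n)=(0,-1) → π∥ = 0-1·λ ≈ -1.6180, π⊥ = 0-1·λ' ≈ 0.6180 ∉ [-0.8, -0.2) ⇒ out
candidate 7: (m,n)=(-7,-1) → π∥ = -7-1·λ ≈ -8.6180, π⊥ = -7-1·λ' ≈ -6.3820 ∉ [-0.8, -0.2) ⇒ out
candidate 8: (m,n)=(-2,10) → π∥ = -2+10·λ ≈ 14.1803, π⊥ = -2+10·λ' ≈ -8.1803 ∉ [-0.8, -0.2) ⇒ out
candidate 9: (m,n)=(-1,12) → π∥ = -1+12·λ ≈ 18.4164, π⊥ = -1+12·λ' ≈ -8.4164 ∉ [-0.8, -0.2) ⇒ out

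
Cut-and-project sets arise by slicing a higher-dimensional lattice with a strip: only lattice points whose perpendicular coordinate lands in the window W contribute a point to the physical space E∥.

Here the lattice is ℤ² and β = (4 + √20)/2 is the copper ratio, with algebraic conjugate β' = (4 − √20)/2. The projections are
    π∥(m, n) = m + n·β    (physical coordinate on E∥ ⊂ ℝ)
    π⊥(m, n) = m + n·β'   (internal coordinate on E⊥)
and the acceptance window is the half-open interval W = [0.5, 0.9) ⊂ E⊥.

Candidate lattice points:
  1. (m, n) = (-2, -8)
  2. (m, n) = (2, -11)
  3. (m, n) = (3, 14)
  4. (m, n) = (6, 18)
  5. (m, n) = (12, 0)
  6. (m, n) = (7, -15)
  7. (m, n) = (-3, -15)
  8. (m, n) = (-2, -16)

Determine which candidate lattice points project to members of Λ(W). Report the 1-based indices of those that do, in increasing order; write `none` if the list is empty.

Compute β' = (4−√20)/2 = -0.2361, so π⊥(m,n) = m -0.2361·n.
#1 (-2,-8): internal coord -2 + (-8)·β' = -0.1115; -0.1115 ∉ [0.5, 0.9) → out
#2 (2,-11): internal coord 2 + (-11)·β' = +4.5967; +4.5967 ∉ [0.5, 0.9) → out
#3 (3,14): internal coord 3 + (14)·β' = -0.3050; -0.3050 ∉ [0.5, 0.9) → out
#4 (6,18): internal coord 6 + (18)·β' = +1.7508; +1.7508 ∉ [0.5, 0.9) → out
#5 (12,0): internal coord 12 + (0)·β' = +12.0000; +12.0000 ∉ [0.5, 0.9) → out
#6 (7,-15): internal coord 7 + (-15)·β' = +10.5410; +10.5410 ∉ [0.5, 0.9) → out
#7 (-3,-15): internal coord -3 + (-15)·β' = +0.5410; +0.5410 ∈ [0.5, 0.9) → IN Λ
#8 (-2,-16): internal coord -2 + (-16)·β' = +1.7771; +1.7771 ∉ [0.5, 0.9) → out

7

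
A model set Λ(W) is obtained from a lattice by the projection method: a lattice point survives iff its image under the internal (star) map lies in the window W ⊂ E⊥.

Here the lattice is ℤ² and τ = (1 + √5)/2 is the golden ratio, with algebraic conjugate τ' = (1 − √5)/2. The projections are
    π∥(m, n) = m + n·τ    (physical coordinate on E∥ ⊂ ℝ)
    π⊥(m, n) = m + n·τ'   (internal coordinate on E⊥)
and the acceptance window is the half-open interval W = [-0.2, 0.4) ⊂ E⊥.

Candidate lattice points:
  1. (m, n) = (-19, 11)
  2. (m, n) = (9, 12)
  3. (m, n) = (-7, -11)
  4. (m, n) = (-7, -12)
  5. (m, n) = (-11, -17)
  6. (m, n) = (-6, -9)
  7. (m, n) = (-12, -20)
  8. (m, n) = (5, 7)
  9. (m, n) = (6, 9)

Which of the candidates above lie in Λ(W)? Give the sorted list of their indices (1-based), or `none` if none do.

Compute τ' = (1−√5)/2 = -0.618034, so π⊥(m,n) = m -0.618034·n.
#1 (-19,11): internal coord -19 + (11)·τ' = -25.798374; -25.798374 ∉ [-0.2, 0.4) → out
#2 (9,12): internal coord 9 + (12)·τ' = +1.583592; +1.583592 ∉ [-0.2, 0.4) → out
#3 (-7,-11): internal coord -7 + (-11)·τ' = -0.201626; -0.201626 ∉ [-0.2, 0.4) → out
#4 (-7,-12): internal coord -7 + (-12)·τ' = +0.416408; +0.416408 ∉ [-0.2, 0.4) → out
#5 (-11,-17): internal coord -11 + (-17)·τ' = -0.493422; -0.493422 ∉ [-0.2, 0.4) → out
#6 (-6,-9): internal coord -6 + (-9)·τ' = -0.437694; -0.437694 ∉ [-0.2, 0.4) → out
#7 (-12,-20): internal coord -12 + (-20)·τ' = +0.360680; +0.360680 ∈ [-0.2, 0.4) → IN Λ
#8 (5,7): internal coord 5 + (7)·τ' = +0.673762; +0.673762 ∉ [-0.2, 0.4) → out
#9 (6,9): internal coord 6 + (9)·τ' = +0.437694; +0.437694 ∉ [-0.2, 0.4) → out

7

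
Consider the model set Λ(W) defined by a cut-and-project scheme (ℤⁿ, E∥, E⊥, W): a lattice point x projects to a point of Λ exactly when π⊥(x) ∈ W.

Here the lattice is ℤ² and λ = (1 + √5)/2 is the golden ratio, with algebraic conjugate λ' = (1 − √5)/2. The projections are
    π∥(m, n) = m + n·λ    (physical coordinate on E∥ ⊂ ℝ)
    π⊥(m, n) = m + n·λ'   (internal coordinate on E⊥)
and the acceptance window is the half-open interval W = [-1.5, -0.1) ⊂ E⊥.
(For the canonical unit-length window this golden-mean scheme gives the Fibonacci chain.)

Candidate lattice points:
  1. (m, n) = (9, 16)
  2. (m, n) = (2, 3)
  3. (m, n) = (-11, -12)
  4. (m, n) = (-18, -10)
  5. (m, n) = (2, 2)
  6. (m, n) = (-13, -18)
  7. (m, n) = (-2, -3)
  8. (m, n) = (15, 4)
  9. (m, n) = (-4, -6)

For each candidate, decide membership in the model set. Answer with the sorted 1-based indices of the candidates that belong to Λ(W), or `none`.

1, 7, 9

λ' = (1−√5)/2 ≈ -0.6180.
#1 (9,16): internal coord 9 + (16)·λ' = -0.8885; -0.8885 ∈ [-1.5, -0.1) → IN Λ
#2 (2,3): internal coord 2 + (3)·λ' = +0.1459; +0.1459 ∉ [-1.5, -0.1) → out
#3 (-11,-12): internal coord -11 + (-12)·λ' = -3.5836; -3.5836 ∉ [-1.5, -0.1) → out
#4 (-18,-10): internal coord -18 + (-10)·λ' = -11.8197; -11.8197 ∉ [-1.5, -0.1) → out
#5 (2,2): internal coord 2 + (2)·λ' = +0.7639; +0.7639 ∉ [-1.5, -0.1) → out
#6 (-13,-18): internal coord -13 + (-18)·λ' = -1.8754; -1.8754 ∉ [-1.5, -0.1) → out
#7 (-2,-3): internal coord -2 + (-3)·λ' = -0.1459; -0.1459 ∈ [-1.5, -0.1) → IN Λ
#8 (15,4): internal coord 15 + (4)·λ' = +12.5279; +12.5279 ∉ [-1.5, -0.1) → out
#9 (-4,-6): internal coord -4 + (-6)·λ' = -0.2918; -0.2918 ∈ [-1.5, -0.1) → IN Λ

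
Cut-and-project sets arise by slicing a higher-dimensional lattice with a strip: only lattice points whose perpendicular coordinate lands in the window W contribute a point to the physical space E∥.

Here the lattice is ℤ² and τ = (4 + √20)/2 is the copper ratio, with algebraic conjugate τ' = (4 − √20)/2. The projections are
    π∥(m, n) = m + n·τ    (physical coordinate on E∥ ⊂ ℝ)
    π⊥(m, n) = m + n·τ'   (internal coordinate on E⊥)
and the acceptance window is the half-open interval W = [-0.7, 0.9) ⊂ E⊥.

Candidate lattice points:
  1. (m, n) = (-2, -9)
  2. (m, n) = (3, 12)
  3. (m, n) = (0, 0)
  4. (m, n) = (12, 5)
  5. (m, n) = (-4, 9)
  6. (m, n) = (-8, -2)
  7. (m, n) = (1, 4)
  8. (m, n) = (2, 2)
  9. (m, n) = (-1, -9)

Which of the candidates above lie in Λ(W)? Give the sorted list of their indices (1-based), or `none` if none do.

1, 2, 3, 7

τ' = (4−√20)/2 ≈ -0.2361.
#1 (-2,-9): internal coord -2 + (-9)·τ' = +0.1246; +0.1246 ∈ [-0.7, 0.9) → IN Λ
#2 (3,12): internal coord 3 + (12)·τ' = +0.1672; +0.1672 ∈ [-0.7, 0.9) → IN Λ
#3 (0,0): internal coord 0 + (0)·τ' = +0.0000; +0.0000 ∈ [-0.7, 0.9) → IN Λ
#4 (12,5): internal coord 12 + (5)·τ' = +10.8197; +10.8197 ∉ [-0.7, 0.9) → out
#5 (-4,9): internal coord -4 + (9)·τ' = -6.1246; -6.1246 ∉ [-0.7, 0.9) → out
#6 (-8,-2): internal coord -8 + (-2)·τ' = -7.5279; -7.5279 ∉ [-0.7, 0.9) → out
#7 (1,4): internal coord 1 + (4)·τ' = +0.0557; +0.0557 ∈ [-0.7, 0.9) → IN Λ
#8 (2,2): internal coord 2 + (2)·τ' = +1.5279; +1.5279 ∉ [-0.7, 0.9) → out
#9 (-1,-9): internal coord -1 + (-9)·τ' = +1.1246; +1.1246 ∉ [-0.7, 0.9) → out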